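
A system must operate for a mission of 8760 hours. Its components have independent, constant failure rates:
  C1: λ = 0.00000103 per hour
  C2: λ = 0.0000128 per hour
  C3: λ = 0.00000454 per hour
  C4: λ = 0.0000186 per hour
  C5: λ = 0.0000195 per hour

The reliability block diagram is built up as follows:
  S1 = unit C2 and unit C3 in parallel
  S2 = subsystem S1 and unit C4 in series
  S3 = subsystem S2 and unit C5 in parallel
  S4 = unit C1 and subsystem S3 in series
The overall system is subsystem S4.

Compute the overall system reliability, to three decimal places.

0.967

R(C1) = exp(−0.00000103 × 8760) = 0.99102
R(C2) = exp(−0.0000128 × 8760) = 0.89393
R(C3) = exp(−0.00000454 × 8760) = 0.96101
R(C4) = exp(−0.0000186 × 8760) = 0.84965
R(C5) = exp(−0.0000195 × 8760) = 0.84297
Parallel (C2 and C3): 1 − (1 − 0.89393)(1 − 0.96101) = 0.99586
Series ([0.99586] and C4): 0.99586 × 0.84965 = 0.84613
Parallel ([0.84613] and C5): 1 − (1 − 0.84613)(1 − 0.84297) = 0.97584
Series (C1 and [0.97584]): 0.99102 × 0.97584 = 0.967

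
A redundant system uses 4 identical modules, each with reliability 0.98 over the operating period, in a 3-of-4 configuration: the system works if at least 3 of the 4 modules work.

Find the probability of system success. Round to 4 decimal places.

R = Σ_{i=3}^{4} C(4,i) p^i (1−p)^{4−i} with p = 0.98
C(4,3)·0.98^3·0.02^1 = 0.075295
C(4,4)·0.98^4·0.02^0 = 0.922368
Sum = 0.9977

0.9977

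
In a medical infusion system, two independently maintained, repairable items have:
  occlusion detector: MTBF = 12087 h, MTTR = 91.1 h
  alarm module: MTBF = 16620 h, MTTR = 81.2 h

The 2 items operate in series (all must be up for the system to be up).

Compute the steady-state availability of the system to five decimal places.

A(occlusion detector) = MTBF/(MTBF+MTTR) = 12087/(12087+91.1) = 0.992519
A(alarm module) = MTBF/(MTBF+MTTR) = 16620/(16620+81.2) = 0.995138
Series availability: 0.992519 × 0.995138 = 0.98769

0.98769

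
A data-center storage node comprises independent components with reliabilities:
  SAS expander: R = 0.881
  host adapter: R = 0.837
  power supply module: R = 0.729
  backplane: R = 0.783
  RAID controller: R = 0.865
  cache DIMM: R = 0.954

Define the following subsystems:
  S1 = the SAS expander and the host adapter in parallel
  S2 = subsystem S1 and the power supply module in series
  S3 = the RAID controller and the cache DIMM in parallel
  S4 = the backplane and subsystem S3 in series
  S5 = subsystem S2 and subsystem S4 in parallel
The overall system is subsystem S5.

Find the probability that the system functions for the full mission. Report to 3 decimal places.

Parallel (SAS expander and host adapter): 1 − (1 − 0.88100)(1 − 0.83700) = 0.98060
Series ([0.98060] and power supply module): 0.98060 × 0.72900 = 0.71486
Parallel (RAID controller and cache DIMM): 1 − (1 − 0.86500)(1 − 0.95400) = 0.99379
Series (backplane and [0.99379]): 0.78300 × 0.99379 = 0.77814
Parallel ([0.71486] and [0.77814]): 1 − (1 − 0.71486)(1 − 0.77814) = 0.937

0.937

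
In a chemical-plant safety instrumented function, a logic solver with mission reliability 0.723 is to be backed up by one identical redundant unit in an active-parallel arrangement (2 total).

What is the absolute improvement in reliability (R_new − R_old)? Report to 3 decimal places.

0.200

R_before = 0.723
R_after = 1 − (1 − 0.723)^2 = 0.923
ΔR = 0.923 − 0.723 = 0.200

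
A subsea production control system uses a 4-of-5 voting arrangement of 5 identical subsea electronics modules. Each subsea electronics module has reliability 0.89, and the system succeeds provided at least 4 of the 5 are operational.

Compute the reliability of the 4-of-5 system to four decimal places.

0.9035

R = Σ_{i=4}^{5} C(5,i) p^i (1−p)^{5−i} with p = 0.89
C(5,4)·0.89^4·0.11^1 = 0.345082
C(5,5)·0.89^5·0.11^0 = 0.558406
Sum = 0.9035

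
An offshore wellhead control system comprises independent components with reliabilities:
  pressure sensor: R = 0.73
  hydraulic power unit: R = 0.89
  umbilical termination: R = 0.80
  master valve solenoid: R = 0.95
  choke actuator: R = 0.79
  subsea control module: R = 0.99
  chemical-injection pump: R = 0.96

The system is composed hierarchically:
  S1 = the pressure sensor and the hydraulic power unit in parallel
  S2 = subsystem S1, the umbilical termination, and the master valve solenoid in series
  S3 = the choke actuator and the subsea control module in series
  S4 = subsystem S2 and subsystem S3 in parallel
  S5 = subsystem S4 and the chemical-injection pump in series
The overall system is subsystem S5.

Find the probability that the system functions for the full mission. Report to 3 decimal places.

0.905

Parallel (pressure sensor and hydraulic power unit): 1 − (1 − 0.73000)(1 − 0.89000) = 0.97030
Series ([0.97030], umbilical termination, and master valve solenoid): 0.97030 × 0.80000 × 0.95000 = 0.73743
Series (choke actuator and subsea control module): 0.79000 × 0.99000 = 0.78210
Parallel ([0.73743] and [0.78210]): 1 − (1 − 0.73743)(1 − 0.78210) = 0.94279
Series ([0.94279] and chemical-injection pump): 0.94279 × 0.96000 = 0.905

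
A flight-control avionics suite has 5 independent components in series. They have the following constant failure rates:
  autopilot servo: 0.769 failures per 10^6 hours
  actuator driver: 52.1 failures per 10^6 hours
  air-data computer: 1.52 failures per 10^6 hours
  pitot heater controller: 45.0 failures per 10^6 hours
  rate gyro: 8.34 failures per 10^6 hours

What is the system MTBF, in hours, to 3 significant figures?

9280

Series of exponential components: λ_sys = Σ λ_i
λ_sys = 0.000000769 + 0.0000521 + 0.00000152 + 0.0000450 + 0.00000834 = 1.0773e-04 /h
MTBF = 1 / λ_sys = 9280 h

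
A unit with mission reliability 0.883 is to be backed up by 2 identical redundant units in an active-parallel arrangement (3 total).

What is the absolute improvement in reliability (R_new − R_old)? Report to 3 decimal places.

0.115

R_before = 0.883
R_after = 1 − (1 − 0.883)^3 = 0.998
ΔR = 0.998 − 0.883 = 0.115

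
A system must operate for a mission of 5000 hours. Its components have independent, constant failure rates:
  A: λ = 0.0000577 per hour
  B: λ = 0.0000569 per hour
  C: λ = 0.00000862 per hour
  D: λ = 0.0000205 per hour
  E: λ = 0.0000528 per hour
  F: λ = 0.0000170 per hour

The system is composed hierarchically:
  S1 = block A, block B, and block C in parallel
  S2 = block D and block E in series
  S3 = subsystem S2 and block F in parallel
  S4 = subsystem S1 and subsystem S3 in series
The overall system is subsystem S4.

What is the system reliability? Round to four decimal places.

R(A) = exp(−0.0000577 × 5000) = 0.749387
R(B) = exp(−0.0000569 × 5000) = 0.752390
R(C) = exp(−0.00000862 × 5000) = 0.957816
R(D) = exp(−0.0000205 × 5000) = 0.902578
R(E) = exp(−0.0000528 × 5000) = 0.767974
R(F) = exp(−0.0000170 × 5000) = 0.918512
Parallel (A, B, and C): 1 − (1 − 0.749387)(1 − 0.752390)(1 − 0.957816) = 0.997382
Series (D and E): 0.902578 × 0.767974 = 0.693156
Parallel ([0.693156] and F): 1 − (1 − 0.693156)(1 − 0.918512) = 0.974996
Series ([0.997382] and [0.974996]): 0.997382 × 0.974996 = 0.9724

0.9724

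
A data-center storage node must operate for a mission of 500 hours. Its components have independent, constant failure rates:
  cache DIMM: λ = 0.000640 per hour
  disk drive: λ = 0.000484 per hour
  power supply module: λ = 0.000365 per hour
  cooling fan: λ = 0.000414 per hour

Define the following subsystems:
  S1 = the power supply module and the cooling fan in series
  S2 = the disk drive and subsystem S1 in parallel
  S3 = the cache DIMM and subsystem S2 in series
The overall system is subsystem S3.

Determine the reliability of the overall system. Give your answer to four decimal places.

R(cache DIMM) = exp(−0.000640 × 500) = 0.726149
R(disk drive) = exp(−0.000484 × 500) = 0.785056
R(power supply module) = exp(−0.000365 × 500) = 0.833185
R(cooling fan) = exp(−0.000414 × 500) = 0.813020
Series (power supply module and cooling fan): 0.833185 × 0.813020 = 0.677396
Parallel (disk drive and [0.677396]): 1 − (1 − 0.785056)(1 − 0.677396) = 0.930658
Series (cache DIMM and [0.930658]): 0.726149 × 0.930658 = 0.6758

0.6758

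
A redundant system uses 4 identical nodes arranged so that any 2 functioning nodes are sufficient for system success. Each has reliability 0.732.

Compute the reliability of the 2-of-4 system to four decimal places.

0.9385

R = Σ_{i=2}^{4} C(4,i) p^i (1−p)^{4−i} with p = 0.732
C(4,2)·0.732^2·0.268^2 = 0.230910
C(4,3)·0.732^3·0.268^1 = 0.420463
C(4,4)·0.732^4·0.268^0 = 0.287107
Sum = 0.9385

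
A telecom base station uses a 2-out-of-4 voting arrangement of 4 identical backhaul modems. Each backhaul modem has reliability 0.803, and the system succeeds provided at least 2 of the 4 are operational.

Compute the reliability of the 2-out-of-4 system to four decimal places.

R = Σ_{i=2}^{4} C(4,i) p^i (1−p)^{4−i} with p = 0.803
C(4,2)·0.803^2·0.197^2 = 0.150146
C(4,3)·0.803^3·0.197^1 = 0.408012
C(4,4)·0.803^4·0.197^0 = 0.415779
Sum = 0.9739

0.9739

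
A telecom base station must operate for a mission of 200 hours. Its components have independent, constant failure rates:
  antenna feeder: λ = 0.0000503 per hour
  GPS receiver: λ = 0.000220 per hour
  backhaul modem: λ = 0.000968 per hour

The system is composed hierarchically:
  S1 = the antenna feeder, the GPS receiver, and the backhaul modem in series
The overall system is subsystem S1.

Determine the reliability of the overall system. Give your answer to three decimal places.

0.781

R(antenna feeder) = exp(−0.0000503 × 200) = 0.98999
R(GPS receiver) = exp(−0.000220 × 200) = 0.95695
R(backhaul modem) = exp(−0.000968 × 200) = 0.82399
Series (antenna feeder, GPS receiver, and backhaul modem): 0.98999 × 0.95695 × 0.82399 = 0.781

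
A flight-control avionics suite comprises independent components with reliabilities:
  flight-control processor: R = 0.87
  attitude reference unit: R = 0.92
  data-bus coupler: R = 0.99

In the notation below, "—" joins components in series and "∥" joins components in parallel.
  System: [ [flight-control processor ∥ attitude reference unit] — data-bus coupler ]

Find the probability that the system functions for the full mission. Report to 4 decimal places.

Parallel (flight-control processor and attitude reference unit): 1 − (1 − 0.870000)(1 − 0.920000) = 0.989600
Series ([0.989600] and data-bus coupler): 0.989600 × 0.990000 = 0.9797

0.9797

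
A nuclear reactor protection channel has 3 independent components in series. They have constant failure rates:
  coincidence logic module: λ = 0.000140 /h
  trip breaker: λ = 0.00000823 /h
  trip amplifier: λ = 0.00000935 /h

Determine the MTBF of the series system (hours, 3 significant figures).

Series of exponential components: λ_sys = Σ λ_i
λ_sys = 0.000140 + 0.00000823 + 0.00000935 = 1.5758e-04 /h
MTBF = 1 / λ_sys = 6350 h

6350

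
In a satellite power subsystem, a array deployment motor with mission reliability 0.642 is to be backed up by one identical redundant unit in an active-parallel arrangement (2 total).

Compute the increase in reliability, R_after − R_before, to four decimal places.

R_before = 0.642
R_after = 1 − (1 − 0.642)^2 = 0.8718
ΔR = 0.8718 − 0.642 = 0.2298

0.2298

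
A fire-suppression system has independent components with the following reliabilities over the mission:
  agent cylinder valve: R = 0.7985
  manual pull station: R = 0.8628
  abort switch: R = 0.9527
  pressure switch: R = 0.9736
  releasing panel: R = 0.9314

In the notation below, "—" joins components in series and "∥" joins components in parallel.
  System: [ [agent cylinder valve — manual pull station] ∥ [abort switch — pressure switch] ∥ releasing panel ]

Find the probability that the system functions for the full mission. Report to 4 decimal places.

Series (agent cylinder valve and manual pull station): 0.798500 × 0.862800 = 0.688946
Series (abort switch and pressure switch): 0.952700 × 0.973600 = 0.927549
Parallel ([0.688946], [0.927549], and releasing panel): 1 − (1 − 0.688946)(1 − 0.927549)(1 − 0.931400) = 0.9985

0.9985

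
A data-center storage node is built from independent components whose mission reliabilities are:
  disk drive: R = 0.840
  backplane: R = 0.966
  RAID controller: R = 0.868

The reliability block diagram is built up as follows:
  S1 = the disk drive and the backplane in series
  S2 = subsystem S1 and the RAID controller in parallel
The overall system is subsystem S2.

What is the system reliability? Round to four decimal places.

Series (disk drive and backplane): 0.840000 × 0.966000 = 0.811440
Parallel ([0.811440] and RAID controller): 1 − (1 − 0.811440)(1 − 0.868000) = 0.9751

0.9751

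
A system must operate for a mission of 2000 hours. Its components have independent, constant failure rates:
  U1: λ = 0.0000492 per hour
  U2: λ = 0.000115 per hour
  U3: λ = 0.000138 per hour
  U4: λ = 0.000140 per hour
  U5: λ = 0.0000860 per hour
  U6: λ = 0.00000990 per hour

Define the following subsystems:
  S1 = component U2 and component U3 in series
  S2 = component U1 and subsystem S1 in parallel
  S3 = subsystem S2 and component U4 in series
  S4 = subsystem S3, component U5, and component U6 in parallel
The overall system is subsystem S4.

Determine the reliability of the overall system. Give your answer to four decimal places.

R(U1) = exp(−0.0000492 × 2000) = 0.906286
R(U2) = exp(−0.000115 × 2000) = 0.794534
R(U3) = exp(−0.000138 × 2000) = 0.758813
R(U4) = exp(−0.000140 × 2000) = 0.755784
R(U5) = exp(−0.0000860 × 2000) = 0.841979
R(U6) = exp(−0.00000990 × 2000) = 0.980395
Series (U2 and U3): 0.794534 × 0.758813 = 0.602903
Parallel (U1 and [0.602903]): 1 − (1 − 0.906286)(1 − 0.602903) = 0.962786
Series ([0.962786] and U4): 0.962786 × 0.755784 = 0.727658
Parallel ([0.727658], U5, and U6): 1 − (1 − 0.727658)(1 − 0.841979)(1 − 0.980395) = 0.9992

0.9992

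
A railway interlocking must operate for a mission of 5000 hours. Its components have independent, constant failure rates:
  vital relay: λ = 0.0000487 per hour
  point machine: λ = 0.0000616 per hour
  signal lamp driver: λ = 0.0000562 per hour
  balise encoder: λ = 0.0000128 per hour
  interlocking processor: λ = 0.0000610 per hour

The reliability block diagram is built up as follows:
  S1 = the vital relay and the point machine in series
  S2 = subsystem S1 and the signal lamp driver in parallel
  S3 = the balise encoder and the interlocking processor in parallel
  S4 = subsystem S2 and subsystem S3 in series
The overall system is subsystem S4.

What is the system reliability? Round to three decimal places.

0.882

R(vital relay) = exp(−0.0000487 × 5000) = 0.78388
R(point machine) = exp(−0.0000616 × 5000) = 0.73492
R(signal lamp driver) = exp(−0.0000562 × 5000) = 0.75503
R(balise encoder) = exp(−0.0000128 × 5000) = 0.93800
R(interlocking processor) = exp(−0.0000610 × 5000) = 0.73712
Series (vital relay and point machine): 0.78388 × 0.73492 = 0.57609
Parallel ([0.57609] and signal lamp driver): 1 − (1 − 0.57609)(1 − 0.75503) = 0.89615
Parallel (balise encoder and interlocking processor): 1 − (1 − 0.93800)(1 − 0.73712) = 0.98370
Series ([0.89615] and [0.98370]): 0.89615 × 0.98370 = 0.882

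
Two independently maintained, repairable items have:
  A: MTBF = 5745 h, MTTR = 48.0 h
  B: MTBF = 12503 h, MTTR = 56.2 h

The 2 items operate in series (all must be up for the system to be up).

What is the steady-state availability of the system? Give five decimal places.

0.98728

A(A) = MTBF/(MTBF+MTTR) = 5745/(5745+48.0) = 0.991714
A(B) = MTBF/(MTBF+MTTR) = 12503/(12503+56.2) = 0.995525
Series availability: 0.991714 × 0.995525 = 0.98728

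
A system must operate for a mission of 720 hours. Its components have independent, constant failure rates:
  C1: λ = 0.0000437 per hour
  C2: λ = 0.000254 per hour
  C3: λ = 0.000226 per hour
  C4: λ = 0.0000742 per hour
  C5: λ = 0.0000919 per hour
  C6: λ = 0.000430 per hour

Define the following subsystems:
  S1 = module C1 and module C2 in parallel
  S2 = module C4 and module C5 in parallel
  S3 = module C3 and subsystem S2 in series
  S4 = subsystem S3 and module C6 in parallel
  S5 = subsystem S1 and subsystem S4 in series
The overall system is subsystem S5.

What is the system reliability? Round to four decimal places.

0.9543

R(C1) = exp(−0.0000437 × 720) = 0.969026
R(C2) = exp(−0.000254 × 720) = 0.832868
R(C3) = exp(−0.000226 × 720) = 0.849829
R(C4) = exp(−0.0000742 × 720) = 0.947978
R(C5) = exp(−0.0000919 × 720) = 0.935974
R(C6) = exp(−0.000430 × 720) = 0.733740
Parallel (C1 and C2): 1 − (1 − 0.969026)(1 − 0.832868) = 0.994823
Parallel (C4 and C5): 1 − (1 − 0.947978)(1 − 0.935974) = 0.996669
Series (C3 and [0.996669]): 0.849829 × 0.996669 = 0.846998
Parallel ([0.846998] and C6): 1 − (1 − 0.846998)(1 − 0.733740) = 0.959262
Series ([0.994823] and [0.959262]): 0.994823 × 0.959262 = 0.9543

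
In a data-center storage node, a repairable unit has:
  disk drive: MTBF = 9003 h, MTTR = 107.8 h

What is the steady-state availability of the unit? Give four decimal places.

0.9882

A(disk drive) = MTBF/(MTBF+MTTR) = 9003/(9003+107.8) = 0.9882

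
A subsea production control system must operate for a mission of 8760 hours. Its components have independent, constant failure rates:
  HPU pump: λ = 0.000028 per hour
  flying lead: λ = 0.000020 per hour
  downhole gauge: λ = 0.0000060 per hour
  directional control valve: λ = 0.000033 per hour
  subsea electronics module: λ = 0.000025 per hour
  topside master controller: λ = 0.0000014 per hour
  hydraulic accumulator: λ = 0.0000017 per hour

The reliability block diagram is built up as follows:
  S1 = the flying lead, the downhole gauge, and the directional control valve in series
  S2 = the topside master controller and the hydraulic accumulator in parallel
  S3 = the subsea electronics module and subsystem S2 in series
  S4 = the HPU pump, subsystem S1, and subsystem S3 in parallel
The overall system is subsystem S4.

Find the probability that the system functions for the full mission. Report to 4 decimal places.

0.9827

R(HPU pump) = exp(−0.000028 × 8760) = 0.782485
R(flying lead) = exp(−0.000020 × 8760) = 0.839289
R(downhole gauge) = exp(−0.0000060 × 8760) = 0.948797
R(directional control valve) = exp(−0.000033 × 8760) = 0.748952
R(subsea electronics module) = exp(−0.000025 × 8760) = 0.803322
R(topside master controller) = exp(−0.0000014 × 8760) = 0.987811
R(hydraulic accumulator) = exp(−0.0000017 × 8760) = 0.985218
Series (flying lead, downhole gauge, and directional control valve): 0.839289 × 0.948797 × 0.748952 = 0.596402
Parallel (topside master controller and hydraulic accumulator): 1 − (1 − 0.987811)(1 − 0.985218) = 0.999820
Series (subsea electronics module and [0.999820]): 0.803322 × 0.999820 = 0.803177
Parallel (HPU pump, [0.596402], and [0.803177]): 1 − (1 − 0.782485)(1 − 0.596402)(1 − 0.803177) = 0.9827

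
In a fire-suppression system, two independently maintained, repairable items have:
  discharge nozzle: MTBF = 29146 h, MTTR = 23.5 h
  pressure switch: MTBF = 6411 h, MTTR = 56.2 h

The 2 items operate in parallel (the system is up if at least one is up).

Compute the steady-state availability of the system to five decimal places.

A(discharge nozzle) = MTBF/(MTBF+MTTR) = 29146/(29146+23.5) = 0.999194
A(pressure switch) = MTBF/(MTBF+MTTR) = 6411/(6411+56.2) = 0.991310
Parallel availability: 1 − (1 − 0.999194)(1 − 0.991310) = 0.99999

0.99999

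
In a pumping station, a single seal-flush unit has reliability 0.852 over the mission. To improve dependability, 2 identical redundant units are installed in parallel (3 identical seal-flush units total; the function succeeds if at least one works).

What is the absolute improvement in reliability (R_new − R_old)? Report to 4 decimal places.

0.1448

R_before = 0.852
R_after = 1 − (1 − 0.852)^3 = 0.9968
ΔR = 0.9968 − 0.852 = 0.1448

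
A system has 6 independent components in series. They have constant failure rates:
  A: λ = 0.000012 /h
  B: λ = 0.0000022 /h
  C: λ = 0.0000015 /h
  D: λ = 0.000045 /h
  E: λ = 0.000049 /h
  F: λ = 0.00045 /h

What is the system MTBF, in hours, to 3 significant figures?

Series of exponential components: λ_sys = Σ λ_i
λ_sys = 0.000012 + 0.0000022 + 0.0000015 + 0.000045 + 0.000049 + 0.00045 = 5.5970e-04 /h
MTBF = 1 / λ_sys = 1790 h

1790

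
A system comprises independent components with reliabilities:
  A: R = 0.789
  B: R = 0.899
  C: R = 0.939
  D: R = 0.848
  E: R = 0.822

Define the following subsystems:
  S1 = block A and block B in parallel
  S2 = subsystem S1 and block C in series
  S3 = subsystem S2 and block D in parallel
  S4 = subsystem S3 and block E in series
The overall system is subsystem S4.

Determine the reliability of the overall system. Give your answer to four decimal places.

Parallel (A and B): 1 − (1 − 0.789000)(1 − 0.899000) = 0.978689
Series ([0.978689] and C): 0.978689 × 0.939000 = 0.918989
Parallel ([0.918989] and D): 1 − (1 − 0.918989)(1 − 0.848000) = 0.987686
Series ([0.987686] and E): 0.987686 × 0.822000 = 0.8119

0.8119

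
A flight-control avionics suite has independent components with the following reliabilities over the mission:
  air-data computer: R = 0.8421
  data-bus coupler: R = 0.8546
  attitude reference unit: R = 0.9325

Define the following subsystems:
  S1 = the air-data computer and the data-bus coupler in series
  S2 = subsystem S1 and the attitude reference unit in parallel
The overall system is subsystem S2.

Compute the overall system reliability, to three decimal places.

Series (air-data computer and data-bus coupler): 0.84210 × 0.85460 = 0.71966
Parallel ([0.71966] and attitude reference unit): 1 − (1 − 0.71966)(1 − 0.93250) = 0.981

0.981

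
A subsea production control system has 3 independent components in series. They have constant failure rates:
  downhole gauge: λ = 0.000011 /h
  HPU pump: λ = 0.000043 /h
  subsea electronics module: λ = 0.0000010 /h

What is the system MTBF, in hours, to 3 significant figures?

18200

Series of exponential components: λ_sys = Σ λ_i
λ_sys = 0.000011 + 0.000043 + 0.0000010 = 5.5000e-05 /h
MTBF = 1 / λ_sys = 18200 h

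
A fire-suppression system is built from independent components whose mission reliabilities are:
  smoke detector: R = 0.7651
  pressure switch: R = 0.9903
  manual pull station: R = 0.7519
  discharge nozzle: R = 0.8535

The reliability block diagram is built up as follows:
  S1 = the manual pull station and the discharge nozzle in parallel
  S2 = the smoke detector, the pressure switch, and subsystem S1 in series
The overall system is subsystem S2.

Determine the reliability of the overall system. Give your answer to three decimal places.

Parallel (manual pull station and discharge nozzle): 1 − (1 − 0.75190)(1 − 0.85350) = 0.96365
Series (smoke detector, pressure switch, and [0.96365]): 0.76510 × 0.99030 × 0.96365 = 0.730

0.730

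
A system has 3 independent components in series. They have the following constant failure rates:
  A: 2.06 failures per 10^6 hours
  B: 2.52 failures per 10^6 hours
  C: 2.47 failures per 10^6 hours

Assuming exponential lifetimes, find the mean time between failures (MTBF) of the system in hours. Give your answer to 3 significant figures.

142000

Series of exponential components: λ_sys = Σ λ_i
λ_sys = 0.00000206 + 0.00000252 + 0.00000247 = 7.0500e-06 /h
MTBF = 1 / λ_sys = 142000 h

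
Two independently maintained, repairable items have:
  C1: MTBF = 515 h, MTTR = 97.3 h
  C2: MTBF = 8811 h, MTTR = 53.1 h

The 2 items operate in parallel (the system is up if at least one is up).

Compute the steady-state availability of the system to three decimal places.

A(C1) = MTBF/(MTBF+MTTR) = 515/(515+97.3) = 0.841091
A(C2) = MTBF/(MTBF+MTTR) = 8811/(8811+53.1) = 0.994010
Parallel availability: 1 − (1 − 0.841091)(1 − 0.994010) = 0.999

0.999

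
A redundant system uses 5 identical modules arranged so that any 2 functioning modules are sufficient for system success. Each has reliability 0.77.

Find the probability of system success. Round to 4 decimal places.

R = Σ_{i=2}^{5} C(5,i) p^i (1−p)^{5−i} with p = 0.77
C(5,2)·0.77^2·0.23^3 = 0.072138
C(5,3)·0.77^3·0.23^2 = 0.241506
C(5,4)·0.77^4·0.23^1 = 0.404260
C(5,5)·0.77^5·0.23^0 = 0.270678
Sum = 0.9886

0.9886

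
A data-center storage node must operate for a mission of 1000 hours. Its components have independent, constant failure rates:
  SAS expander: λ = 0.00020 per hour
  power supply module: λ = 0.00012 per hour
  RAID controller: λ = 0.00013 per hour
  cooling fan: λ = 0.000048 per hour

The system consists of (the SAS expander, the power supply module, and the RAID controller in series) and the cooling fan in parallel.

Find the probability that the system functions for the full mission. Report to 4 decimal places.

R(SAS expander) = exp(−0.00020 × 1000) = 0.818731
R(power supply module) = exp(−0.00012 × 1000) = 0.886920
R(RAID controller) = exp(−0.00013 × 1000) = 0.878095
R(cooling fan) = exp(−0.000048 × 1000) = 0.953134
Series (SAS expander, power supply module, and RAID controller): 0.818731 × 0.886920 × 0.878095 = 0.637628
Parallel ([0.637628] and cooling fan): 1 − (1 − 0.637628)(1 − 0.953134) = 0.9830

0.9830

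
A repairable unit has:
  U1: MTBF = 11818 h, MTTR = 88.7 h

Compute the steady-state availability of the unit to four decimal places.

A(U1) = MTBF/(MTBF+MTTR) = 11818/(11818+88.7) = 0.9926

0.9926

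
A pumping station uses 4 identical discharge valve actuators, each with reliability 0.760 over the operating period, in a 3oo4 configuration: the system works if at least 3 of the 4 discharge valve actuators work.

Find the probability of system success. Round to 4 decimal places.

R = Σ_{i=3}^{4} C(4,i) p^i (1−p)^{4−i} with p = 0.760
C(4,3)·0.760^3·0.240^1 = 0.421417
C(4,4)·0.760^4·0.240^0 = 0.333622
Sum = 0.7550

0.7550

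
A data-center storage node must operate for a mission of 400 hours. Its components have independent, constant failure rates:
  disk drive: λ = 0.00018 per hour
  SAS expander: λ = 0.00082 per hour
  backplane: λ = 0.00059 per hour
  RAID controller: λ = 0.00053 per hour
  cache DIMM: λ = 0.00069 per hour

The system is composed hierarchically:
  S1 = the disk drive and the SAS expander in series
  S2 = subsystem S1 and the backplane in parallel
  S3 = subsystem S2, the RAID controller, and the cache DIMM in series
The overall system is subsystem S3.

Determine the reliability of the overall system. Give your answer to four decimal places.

R(disk drive) = exp(−0.00018 × 400) = 0.930531
R(SAS expander) = exp(−0.00082 × 400) = 0.720363
R(backplane) = exp(−0.00059 × 400) = 0.789781
R(RAID controller) = exp(−0.00053 × 400) = 0.808965
R(cache DIMM) = exp(−0.00069 × 400) = 0.758813
Series (disk drive and SAS expander): 0.930531 × 0.720363 = 0.670320
Parallel ([0.670320] and backplane): 1 − (1 − 0.670320)(1 − 0.789781) = 0.930695
Series ([0.930695], RAID controller, and cache DIMM): 0.930695 × 0.808965 × 0.758813 = 0.5713

0.5713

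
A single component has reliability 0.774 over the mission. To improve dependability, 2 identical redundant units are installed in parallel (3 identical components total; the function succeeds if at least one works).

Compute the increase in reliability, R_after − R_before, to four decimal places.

0.2145

R_before = 0.774
R_after = 1 − (1 − 0.774)^3 = 0.9885
ΔR = 0.9885 − 0.774 = 0.2145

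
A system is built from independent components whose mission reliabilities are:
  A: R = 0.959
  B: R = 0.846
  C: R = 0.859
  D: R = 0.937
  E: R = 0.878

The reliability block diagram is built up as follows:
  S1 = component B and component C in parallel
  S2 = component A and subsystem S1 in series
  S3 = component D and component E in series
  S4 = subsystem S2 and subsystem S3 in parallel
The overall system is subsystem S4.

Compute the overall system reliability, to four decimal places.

Parallel (B and C): 1 − (1 − 0.846000)(1 − 0.859000) = 0.978286
Series (A and [0.978286]): 0.959000 × 0.978286 = 0.938176
Series (D and E): 0.937000 × 0.878000 = 0.822686
Parallel ([0.938176] and [0.822686]): 1 − (1 − 0.938176)(1 − 0.822686) = 0.9890

0.9890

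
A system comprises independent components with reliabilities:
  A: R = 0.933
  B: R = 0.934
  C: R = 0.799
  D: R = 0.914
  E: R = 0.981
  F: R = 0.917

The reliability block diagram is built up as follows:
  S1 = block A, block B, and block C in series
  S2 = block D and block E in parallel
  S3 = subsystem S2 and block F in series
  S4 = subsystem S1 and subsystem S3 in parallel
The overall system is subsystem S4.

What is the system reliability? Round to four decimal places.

Series (A, B, and C): 0.933000 × 0.934000 × 0.799000 = 0.696266
Parallel (D and E): 1 − (1 − 0.914000)(1 − 0.981000) = 0.998366
Series ([0.998366] and F): 0.998366 × 0.917000 = 0.915502
Parallel ([0.696266] and [0.915502]): 1 − (1 − 0.696266)(1 − 0.915502) = 0.9743

0.9743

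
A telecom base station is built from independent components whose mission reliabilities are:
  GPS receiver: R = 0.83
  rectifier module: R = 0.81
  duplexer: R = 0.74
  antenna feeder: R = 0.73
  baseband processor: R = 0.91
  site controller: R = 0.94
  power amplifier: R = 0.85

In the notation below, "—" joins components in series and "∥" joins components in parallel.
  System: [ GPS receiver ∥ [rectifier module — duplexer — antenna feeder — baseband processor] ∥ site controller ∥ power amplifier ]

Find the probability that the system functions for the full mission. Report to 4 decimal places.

Series (rectifier module, duplexer, antenna feeder, and baseband processor): 0.810000 × 0.740000 × 0.730000 × 0.910000 = 0.398181
Parallel (GPS receiver, [0.398181], site controller, and power amplifier): 1 − (1 − 0.830000)(1 − 0.398181)(1 − 0.940000)(1 − 0.850000) = 0.9991

0.9991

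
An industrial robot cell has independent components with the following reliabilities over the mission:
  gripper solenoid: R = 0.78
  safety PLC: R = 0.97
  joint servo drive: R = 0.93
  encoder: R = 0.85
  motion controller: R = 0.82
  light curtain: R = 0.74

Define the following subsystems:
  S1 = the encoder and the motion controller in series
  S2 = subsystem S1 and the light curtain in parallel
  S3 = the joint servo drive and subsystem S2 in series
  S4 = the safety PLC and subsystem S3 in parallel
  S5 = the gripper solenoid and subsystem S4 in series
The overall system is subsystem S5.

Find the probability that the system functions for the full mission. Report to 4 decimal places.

Series (encoder and motion controller): 0.850000 × 0.820000 = 0.697000
Parallel ([0.697000] and light curtain): 1 − (1 − 0.697000)(1 − 0.740000) = 0.921220
Series (joint servo drive and [0.921220]): 0.930000 × 0.921220 = 0.856735
Parallel (safety PLC and [0.856735]): 1 − (1 − 0.970000)(1 − 0.856735) = 0.995702
Series (gripper solenoid and [0.995702]): 0.780000 × 0.995702 = 0.7766

0.7766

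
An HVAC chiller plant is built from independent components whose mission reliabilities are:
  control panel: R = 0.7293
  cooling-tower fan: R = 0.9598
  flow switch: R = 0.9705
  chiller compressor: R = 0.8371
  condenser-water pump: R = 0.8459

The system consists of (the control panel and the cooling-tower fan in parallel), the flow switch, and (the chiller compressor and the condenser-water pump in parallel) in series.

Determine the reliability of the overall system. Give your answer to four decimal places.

0.9358

Parallel (control panel and cooling-tower fan): 1 − (1 − 0.729300)(1 − 0.959800) = 0.989118
Parallel (chiller compressor and condenser-water pump): 1 − (1 − 0.837100)(1 − 0.845900) = 0.974897
Series ([0.989118], flow switch, and [0.974897]): 0.989118 × 0.970500 × 0.974897 = 0.9358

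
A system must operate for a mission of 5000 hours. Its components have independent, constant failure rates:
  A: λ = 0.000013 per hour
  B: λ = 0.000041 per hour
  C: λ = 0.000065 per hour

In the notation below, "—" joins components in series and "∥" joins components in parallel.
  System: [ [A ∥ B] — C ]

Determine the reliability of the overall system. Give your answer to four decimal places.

R(A) = exp(−0.000013 × 5000) = 0.937067
R(B) = exp(−0.000041 × 5000) = 0.814647
R(C) = exp(−0.000065 × 5000) = 0.722527
Parallel (A and B): 1 − (1 − 0.937067)(1 − 0.814647) = 0.988335
Series ([0.988335] and C): 0.988335 × 0.722527 = 0.7141

0.7141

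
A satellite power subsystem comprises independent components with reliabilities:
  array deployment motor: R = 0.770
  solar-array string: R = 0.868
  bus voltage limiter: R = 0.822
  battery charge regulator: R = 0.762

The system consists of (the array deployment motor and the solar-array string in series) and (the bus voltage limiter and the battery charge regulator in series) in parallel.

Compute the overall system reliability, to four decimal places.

Series (array deployment motor and solar-array string): 0.770000 × 0.868000 = 0.668360
Series (bus voltage limiter and battery charge regulator): 0.822000 × 0.762000 = 0.626364
Parallel ([0.668360] and [0.626364]): 1 − (1 − 0.668360)(1 − 0.626364) = 0.8761

0.8761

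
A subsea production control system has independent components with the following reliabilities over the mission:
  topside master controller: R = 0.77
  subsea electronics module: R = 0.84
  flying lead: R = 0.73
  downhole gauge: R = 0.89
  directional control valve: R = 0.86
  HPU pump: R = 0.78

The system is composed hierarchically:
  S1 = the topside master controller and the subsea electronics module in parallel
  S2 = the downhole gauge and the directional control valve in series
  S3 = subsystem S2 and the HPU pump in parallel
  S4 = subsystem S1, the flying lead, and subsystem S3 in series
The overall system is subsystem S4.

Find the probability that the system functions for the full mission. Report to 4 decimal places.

Parallel (topside master controller and subsea electronics module): 1 − (1 − 0.770000)(1 − 0.840000) = 0.963200
Series (downhole gauge and directional control valve): 0.890000 × 0.860000 = 0.765400
Parallel ([0.765400] and HPU pump): 1 − (1 − 0.765400)(1 − 0.780000) = 0.948388
Series ([0.963200], flying lead, and [0.948388]): 0.963200 × 0.730000 × 0.948388 = 0.6668

0.6668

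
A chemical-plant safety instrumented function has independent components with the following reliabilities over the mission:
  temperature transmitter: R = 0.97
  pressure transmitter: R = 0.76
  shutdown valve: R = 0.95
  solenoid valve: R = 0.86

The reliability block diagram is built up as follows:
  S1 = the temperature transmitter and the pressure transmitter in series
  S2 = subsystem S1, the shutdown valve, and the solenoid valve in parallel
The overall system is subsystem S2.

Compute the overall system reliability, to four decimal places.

Series (temperature transmitter and pressure transmitter): 0.970000 × 0.760000 = 0.737200
Parallel ([0.737200], shutdown valve, and solenoid valve): 1 − (1 − 0.737200)(1 − 0.950000)(1 − 0.860000) = 0.9982

0.9982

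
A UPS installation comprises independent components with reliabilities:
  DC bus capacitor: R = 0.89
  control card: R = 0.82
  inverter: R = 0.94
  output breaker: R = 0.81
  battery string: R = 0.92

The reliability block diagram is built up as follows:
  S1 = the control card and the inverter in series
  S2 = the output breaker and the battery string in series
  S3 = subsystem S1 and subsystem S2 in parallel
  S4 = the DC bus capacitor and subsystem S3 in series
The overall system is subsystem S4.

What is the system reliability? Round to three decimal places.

0.838

Series (control card and inverter): 0.82000 × 0.94000 = 0.77080
Series (output breaker and battery string): 0.81000 × 0.92000 = 0.74520
Parallel ([0.77080] and [0.74520]): 1 − (1 − 0.77080)(1 − 0.74520) = 0.94160
Series (DC bus capacitor and [0.94160]): 0.89000 × 0.94160 = 0.838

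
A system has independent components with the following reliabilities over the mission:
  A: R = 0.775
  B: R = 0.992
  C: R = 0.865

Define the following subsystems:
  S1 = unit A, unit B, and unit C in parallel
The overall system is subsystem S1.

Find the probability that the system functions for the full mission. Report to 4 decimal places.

0.9998

Parallel (A, B, and C): 1 − (1 − 0.775000)(1 − 0.992000)(1 − 0.865000) = 0.9998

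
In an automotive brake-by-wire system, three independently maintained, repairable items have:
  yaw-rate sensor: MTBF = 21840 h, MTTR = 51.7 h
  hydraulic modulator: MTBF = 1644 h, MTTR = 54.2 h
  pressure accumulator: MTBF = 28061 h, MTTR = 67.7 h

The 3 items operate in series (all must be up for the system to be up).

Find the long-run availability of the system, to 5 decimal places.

A(yaw-rate sensor) = MTBF/(MTBF+MTTR) = 21840/(21840+51.7) = 0.997638
A(hydraulic modulator) = MTBF/(MTBF+MTTR) = 1644/(1644+54.2) = 0.968084
A(pressure accumulator) = MTBF/(MTBF+MTTR) = 28061/(28061+67.7) = 0.997593
Series availability: 0.997638 × 0.968084 × 0.997593 = 0.96347

0.96347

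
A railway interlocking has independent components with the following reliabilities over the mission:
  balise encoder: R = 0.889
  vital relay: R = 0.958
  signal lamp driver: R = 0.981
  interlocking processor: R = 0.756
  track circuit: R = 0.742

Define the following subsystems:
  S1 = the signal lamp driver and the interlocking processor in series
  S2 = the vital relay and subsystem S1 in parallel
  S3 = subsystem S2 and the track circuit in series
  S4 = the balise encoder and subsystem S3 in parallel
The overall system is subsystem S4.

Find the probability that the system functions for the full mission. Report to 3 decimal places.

Series (signal lamp driver and interlocking processor): 0.98100 × 0.75600 = 0.74164
Parallel (vital relay and [0.74164]): 1 − (1 − 0.95800)(1 − 0.74164) = 0.98915
Series ([0.98915] and track circuit): 0.98915 × 0.74200 = 0.73395
Parallel (balise encoder and [0.73395]): 1 − (1 − 0.88900)(1 − 0.73395) = 0.970

0.970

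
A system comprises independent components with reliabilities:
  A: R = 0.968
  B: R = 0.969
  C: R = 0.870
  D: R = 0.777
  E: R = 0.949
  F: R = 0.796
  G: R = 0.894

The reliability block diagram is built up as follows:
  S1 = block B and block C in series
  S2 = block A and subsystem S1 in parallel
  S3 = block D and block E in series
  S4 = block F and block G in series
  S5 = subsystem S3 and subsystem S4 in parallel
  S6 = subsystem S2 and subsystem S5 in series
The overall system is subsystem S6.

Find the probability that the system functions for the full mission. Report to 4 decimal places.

0.9196

Series (B and C): 0.969000 × 0.870000 = 0.843030
Parallel (A and [0.843030]): 1 − (1 − 0.968000)(1 − 0.843030) = 0.994977
Series (D and E): 0.777000 × 0.949000 = 0.737373
Series (F and G): 0.796000 × 0.894000 = 0.711624
Parallel ([0.737373] and [0.711624]): 1 − (1 − 0.737373)(1 − 0.711624) = 0.924265
Series ([0.994977] and [0.924265]): 0.994977 × 0.924265 = 0.9196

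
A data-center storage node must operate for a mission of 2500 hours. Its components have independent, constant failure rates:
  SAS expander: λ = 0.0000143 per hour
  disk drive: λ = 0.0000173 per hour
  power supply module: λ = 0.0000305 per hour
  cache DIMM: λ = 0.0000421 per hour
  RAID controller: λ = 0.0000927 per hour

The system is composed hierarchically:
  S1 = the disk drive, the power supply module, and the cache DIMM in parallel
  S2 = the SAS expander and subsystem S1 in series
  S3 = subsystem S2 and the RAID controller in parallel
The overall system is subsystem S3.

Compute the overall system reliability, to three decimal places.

R(SAS expander) = exp(−0.0000143 × 2500) = 0.96488
R(disk drive) = exp(−0.0000173 × 2500) = 0.95767
R(power supply module) = exp(−0.0000305 × 2500) = 0.92658
R(cache DIMM) = exp(−0.0000421 × 2500) = 0.90010
R(RAID controller) = exp(−0.0000927 × 2500) = 0.79314
Parallel (disk drive, power supply module, and cache DIMM): 1 − (1 − 0.95767)(1 − 0.92658)(1 − 0.90010) = 0.99969
Series (SAS expander and [0.99969]): 0.96488 × 0.99969 = 0.96458
Parallel ([0.96458] and RAID controller): 1 − (1 − 0.96458)(1 − 0.79314) = 0.993

0.993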